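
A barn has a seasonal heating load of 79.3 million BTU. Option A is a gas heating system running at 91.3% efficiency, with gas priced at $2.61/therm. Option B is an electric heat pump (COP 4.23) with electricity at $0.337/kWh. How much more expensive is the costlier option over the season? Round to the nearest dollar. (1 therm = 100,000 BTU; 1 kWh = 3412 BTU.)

Heat load = 79.3 × 10⁶ BTU = 79,300,000 BTU
Gas: input = 79,300,000 / 0.913 = 86,856,517 BTU = 868.6 therm → 868.6 × $2.61 = $2,266.96
Heat pump: 79,300,000 BTU / 3412 = 23,240 kWh heat; / 4.23 = 5,494 kWh in → × $0.337 = $1,851.63
Difference = |$2,266.96 − $1,851.63| = $415.33 ≈ $415

$415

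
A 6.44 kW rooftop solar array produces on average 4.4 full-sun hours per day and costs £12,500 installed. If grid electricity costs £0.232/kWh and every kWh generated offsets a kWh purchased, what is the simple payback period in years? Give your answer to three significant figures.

Daily generation = 6.44 kW × 4.4 h = 28.34 kWh
Annual generation = 28.34 × 365 = 10343 kWh
Annual savings = 10343 × £0.232 = £2,399.49
Payback = £12,500 / £2,399.49 = 5.21 years

5.21 years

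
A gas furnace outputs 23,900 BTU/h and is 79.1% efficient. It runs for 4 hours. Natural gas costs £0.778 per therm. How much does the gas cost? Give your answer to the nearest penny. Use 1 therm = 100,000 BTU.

Heat delivered = 23,900 BTU/h × 4 h = 95,600 BTU
Gas input = 95,600 / 0.791 = 120,860 BTU
= 120,860 / 100,000 = 1.209 therm
Cost = 1.209 × £0.778/therm = £0.94

£0.94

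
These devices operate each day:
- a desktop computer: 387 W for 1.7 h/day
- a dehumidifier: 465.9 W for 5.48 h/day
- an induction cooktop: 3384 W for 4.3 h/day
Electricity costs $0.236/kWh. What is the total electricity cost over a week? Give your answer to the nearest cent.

$29.34

desktop computer: 387 W × 1.7 h × 7 d = 4,605 Wh = 4.605 kWh
dehumidifier: 465.9 W × 5.48 h × 7 d = 17,872 Wh = 17.87 kWh
induction cooktop: 3384 W × 4.3 h × 7 d = 101,858 Wh = 101.9 kWh
Total energy = 4.605 + 17.87 + 101.9 = 124.3 kWh
Cost = 124.3 kWh × $0.236 = $29.34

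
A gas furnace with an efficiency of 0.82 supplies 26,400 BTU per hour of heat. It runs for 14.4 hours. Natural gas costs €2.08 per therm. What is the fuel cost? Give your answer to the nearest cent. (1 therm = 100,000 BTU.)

Heat delivered = 26,400 BTU/h × 14.4 h = 380,160 BTU
Gas input = 380,160 / 0.82 = 463,610 BTU
= 463,610 / 100,000 = 4.636 therm
Cost = 4.636 × €2.08/therm = €9.64

€9.64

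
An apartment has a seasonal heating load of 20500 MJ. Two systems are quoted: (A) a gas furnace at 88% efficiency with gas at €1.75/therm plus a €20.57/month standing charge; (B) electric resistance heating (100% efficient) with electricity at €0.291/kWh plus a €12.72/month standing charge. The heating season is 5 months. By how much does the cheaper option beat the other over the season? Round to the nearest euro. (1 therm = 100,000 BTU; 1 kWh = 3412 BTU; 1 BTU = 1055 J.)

€1232

Heat load = 20500 MJ = 20,500,000,000 J / 1055 = 19,431,280 BTU
Gas: input = 19,431,280 / 0.88 = 22,081,000 BTU = 220.8 therm → 220.8 × €1.75 = €386.42; + 5 × €20.57 standing = €489.27
Electric: 19,431,280 BTU / 3412 = 5,695 kWh → × €0.291 = €1,657.24; + 5 × €12.72 standing = €1,720.84
Difference = |€489.27 − €1,720.84| = €1,231.57 ≈ €1232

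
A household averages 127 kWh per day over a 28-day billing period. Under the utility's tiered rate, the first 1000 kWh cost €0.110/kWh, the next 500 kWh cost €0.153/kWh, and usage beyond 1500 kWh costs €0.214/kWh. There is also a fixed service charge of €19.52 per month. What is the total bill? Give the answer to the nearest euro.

€646

Usage = 127 kWh/day × 28 days = 3556 kWh
First 1000 kWh × €0.110 = €110.00
Next 500 kWh × €0.153 = €76.50
Remaining 2056 kWh × €0.214 = €439.98
Energy charge = €626.48; + service €19.52 = €646.00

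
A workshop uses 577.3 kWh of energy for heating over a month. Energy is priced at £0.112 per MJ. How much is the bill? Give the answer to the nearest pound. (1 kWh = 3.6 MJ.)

577.3 kWh × (3.6 MJ/kWh) = 2,078 MJ
Cost = 2,078 MJ × £0.112/MJ = £232.77 ≈ £233

£233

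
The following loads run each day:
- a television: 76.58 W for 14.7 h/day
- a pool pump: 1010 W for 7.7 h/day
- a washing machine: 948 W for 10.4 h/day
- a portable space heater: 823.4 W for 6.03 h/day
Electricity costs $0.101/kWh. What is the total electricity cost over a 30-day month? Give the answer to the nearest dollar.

television: 76.58 W × 14.7 h × 30 d = 33,772 Wh = 33.77 kWh
pool pump: 1010 W × 7.7 h × 30 d = 233,310 Wh = 233.3 kWh
washing machine: 948 W × 10.4 h × 30 d = 295,776 Wh = 295.8 kWh
portable space heater: 823.4 W × 6.03 h × 30 d = 148,953 Wh = 149 kWh
Total energy = 33.77 + 233.3 + 295.8 + 149 = 711.8 kWh
Cost = 711.8 kWh × $0.101 = $71.89 ≈ $72

$72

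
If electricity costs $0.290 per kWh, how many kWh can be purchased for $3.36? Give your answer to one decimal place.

$3.36 / $0.290 per kWh = 11.59 kWh

11.6 kWh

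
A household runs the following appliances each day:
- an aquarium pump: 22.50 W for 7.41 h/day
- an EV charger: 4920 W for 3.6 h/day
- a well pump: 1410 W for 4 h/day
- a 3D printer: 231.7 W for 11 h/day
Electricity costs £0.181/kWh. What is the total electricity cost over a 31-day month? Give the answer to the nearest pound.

aquarium pump: 22.50 W × 7.41 h × 31 d = 5,168 Wh = 5.168 kWh
EV charger: 4920 W × 3.6 h × 31 d = 549,072 Wh = 549.1 kWh
well pump: 1410 W × 4 h × 31 d = 174,840 Wh = 174.8 kWh
3D printer: 231.7 W × 11 h × 31 d = 79,010 Wh = 79.01 kWh
Total energy = 5.168 + 549.1 + 174.8 + 79.01 = 808.1 kWh
Cost = 808.1 kWh × £0.181 = £146.26 ≈ £146

£146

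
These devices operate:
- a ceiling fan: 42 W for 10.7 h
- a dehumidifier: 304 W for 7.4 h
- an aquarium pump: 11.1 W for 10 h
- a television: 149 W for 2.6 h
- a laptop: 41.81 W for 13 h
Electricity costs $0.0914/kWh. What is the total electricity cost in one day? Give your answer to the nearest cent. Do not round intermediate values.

$0.34

ceiling fan: 42 W × 10.7 h = 449 Wh = 0.4494 kWh
dehumidifier: 304 W × 7.4 h = 2,250 Wh = 2.25 kWh
aquarium pump: 11.1 W × 10 h = 111 Wh = 0.111 kWh
television: 149 W × 2.6 h = 387 Wh = 0.3874 kWh
laptop: 41.81 W × 13 h = 544 Wh = 0.5435 kWh
Total energy = 0.4494 + 2.25 + 0.111 + 0.3874 + 0.5435 = 3.741 kWh
Cost = 3.741 kWh × $0.0914 = $0.34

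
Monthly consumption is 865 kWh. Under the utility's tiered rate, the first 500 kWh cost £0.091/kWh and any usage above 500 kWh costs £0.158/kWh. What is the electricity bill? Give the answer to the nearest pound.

First 500 kWh × £0.091 = £45.50
Remaining 365 kWh × £0.158 = £57.67
Total = £103.17 ≈ £103

£103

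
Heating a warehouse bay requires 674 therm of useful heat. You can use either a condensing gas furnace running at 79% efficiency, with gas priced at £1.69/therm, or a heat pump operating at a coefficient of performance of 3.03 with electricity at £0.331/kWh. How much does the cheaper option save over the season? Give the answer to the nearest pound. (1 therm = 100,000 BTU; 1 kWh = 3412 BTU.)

Heat load = 674 therm × 100,000 = 67,400,000 BTU
Gas: input = 67,400,000 / 0.79 = 85,316,456 BTU = 853.2 therm → 853.2 × £1.69 = £1,441.85
Heat pump: 67,400,000 BTU / 3412 = 19,750 kWh heat; / 3.03 = 6,519 kWh in → × £0.331 = £2,157.92
Difference = |£1,441.85 − £2,157.92| = £716.08 ≈ £716

£716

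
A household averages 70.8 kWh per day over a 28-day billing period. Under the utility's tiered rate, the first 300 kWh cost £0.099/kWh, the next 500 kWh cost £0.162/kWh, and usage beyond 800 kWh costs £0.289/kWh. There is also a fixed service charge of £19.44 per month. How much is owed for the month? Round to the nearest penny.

Usage = 70.8 kWh/day × 28 days = 1982.4 kWh
First 300 kWh × £0.099 = £29.70
Next 500 kWh × £0.162 = £81.00
Remaining 1182.4 kWh × £0.289 = £341.71
Energy charge = £452.41; + service £19.44 = £471.85

£471.85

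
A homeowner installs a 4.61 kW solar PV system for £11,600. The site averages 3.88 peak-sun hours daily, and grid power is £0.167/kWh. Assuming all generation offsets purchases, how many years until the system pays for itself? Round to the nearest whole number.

11 years

Daily generation = 4.61 kW × 3.88 h = 17.89 kWh
Annual generation = 17.89 × 365 = 6528.7 kWh
Annual savings = 6528.7 × £0.167 = £1,090.29
Payback = £11,600 / £1,090.29 = 10.6 years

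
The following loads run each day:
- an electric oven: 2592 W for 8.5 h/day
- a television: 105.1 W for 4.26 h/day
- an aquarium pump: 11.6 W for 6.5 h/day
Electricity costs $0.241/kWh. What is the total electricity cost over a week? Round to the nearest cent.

electric oven: 2592 W × 8.5 h × 7 d = 154,224 Wh = 154.2 kWh
television: 105.1 W × 4.26 h × 7 d = 3,134 Wh = 3.134 kWh
aquarium pump: 11.6 W × 6.5 h × 7 d = 528 Wh = 0.5278 kWh
Total energy = 154.2 + 3.134 + 0.5278 = 157.9 kWh
Cost = 157.9 kWh × $0.241 = $38.05

$38.05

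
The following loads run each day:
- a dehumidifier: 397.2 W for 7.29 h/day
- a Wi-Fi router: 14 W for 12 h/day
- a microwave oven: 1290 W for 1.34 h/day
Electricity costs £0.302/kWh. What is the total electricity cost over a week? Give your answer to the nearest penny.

dehumidifier: 397.2 W × 7.29 h × 7 d = 20,269 Wh = 20.27 kWh
Wi-Fi router: 14 W × 12 h × 7 d = 1,176 Wh = 1.176 kWh
microwave oven: 1290 W × 1.34 h × 7 d = 12,100 Wh = 12.1 kWh
Total energy = 20.27 + 1.176 + 12.1 = 33.55 kWh
Cost = 33.55 kWh × £0.302 = £10.13

£10.13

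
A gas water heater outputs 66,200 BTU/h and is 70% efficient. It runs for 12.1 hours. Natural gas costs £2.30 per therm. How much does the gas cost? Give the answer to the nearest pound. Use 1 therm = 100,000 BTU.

£26

Heat delivered = 66,200 BTU/h × 12.1 h = 801,020 BTU
Gas input = 801,020 / 0.70 = 1,144,314 BTU
= 1,144,314 / 100,000 = 11.44 therm
Cost = 11.44 × £2.30/therm = £26.32 ≈ £26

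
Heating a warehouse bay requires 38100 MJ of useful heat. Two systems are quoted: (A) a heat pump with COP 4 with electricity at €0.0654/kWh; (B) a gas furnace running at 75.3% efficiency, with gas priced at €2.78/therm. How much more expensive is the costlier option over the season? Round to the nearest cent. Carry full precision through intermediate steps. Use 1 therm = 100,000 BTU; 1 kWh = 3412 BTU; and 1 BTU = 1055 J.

Heat load = 38100 MJ = 38,100,000,000 J / 1055 = 36,113,744 BTU
Gas: input = 36,113,744 / 0.753 = 47,959,819 BTU = 479.6 therm → 479.6 × €2.78 = €1,333.28
Heat pump: 36,113,744 BTU / 3412 = 10,580 kWh heat; / 4 = 2,646 kWh in → × €0.0654 = €173.05
Difference = |€1,333.28 − €173.05| = €1,160.23

€1160.23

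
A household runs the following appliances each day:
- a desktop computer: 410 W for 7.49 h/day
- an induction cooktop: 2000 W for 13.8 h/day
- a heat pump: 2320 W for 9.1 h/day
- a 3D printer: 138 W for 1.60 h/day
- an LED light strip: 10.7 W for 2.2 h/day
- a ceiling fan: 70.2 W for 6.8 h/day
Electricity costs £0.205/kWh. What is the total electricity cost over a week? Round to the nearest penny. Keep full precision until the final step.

desktop computer: 410 W × 7.49 h × 7 d = 21,496 Wh = 21.5 kWh
induction cooktop: 2000 W × 13.8 h × 7 d = 193,200 Wh = 193.2 kWh
heat pump: 2320 W × 9.1 h × 7 d = 147,784 Wh = 147.8 kWh
3D printer: 138 W × 1.60 h × 7 d = 1,546 Wh = 1.546 kWh
LED light strip: 10.7 W × 2.2 h × 7 d = 165 Wh = 0.1648 kWh
ceiling fan: 70.2 W × 6.8 h × 7 d = 3,342 Wh = 3.342 kWh
Total energy = 21.5 + 193.2 + 147.8 + 1.546 + 0.1648 + 3.342 = 367.5 kWh
Cost = 367.5 kWh × £0.205 = £75.34

£75.34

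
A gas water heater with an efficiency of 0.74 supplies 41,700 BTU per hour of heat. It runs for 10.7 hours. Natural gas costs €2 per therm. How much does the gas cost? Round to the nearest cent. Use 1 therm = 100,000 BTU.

€12.06

Heat delivered = 41,700 BTU/h × 10.7 h = 446,190 BTU
Gas input = 446,190 / 0.74 = 602,959 BTU
= 602,959 / 100,000 = 6.03 therm
Cost = 6.03 × €2/therm = €12.06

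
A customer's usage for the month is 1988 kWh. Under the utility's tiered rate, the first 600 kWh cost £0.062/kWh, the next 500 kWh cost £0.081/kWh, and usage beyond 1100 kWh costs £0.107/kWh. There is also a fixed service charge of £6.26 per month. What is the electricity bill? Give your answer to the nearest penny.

First 600 kWh × £0.062 = £37.20
Next 500 kWh × £0.081 = £40.50
Remaining 888 kWh × £0.107 = £95.02
Energy charge = £172.72; + service £6.26 = £178.98

£178.98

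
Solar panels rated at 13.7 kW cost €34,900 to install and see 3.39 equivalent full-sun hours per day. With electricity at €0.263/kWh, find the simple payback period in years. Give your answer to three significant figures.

Daily generation = 13.7 kW × 3.39 h = 46.44 kWh
Annual generation = 46.44 × 365 = 16952 kWh
Annual savings = 16952 × €0.263 = €4,458.30
Payback = €34,900 / €4,458.30 = 7.83 years

7.83 years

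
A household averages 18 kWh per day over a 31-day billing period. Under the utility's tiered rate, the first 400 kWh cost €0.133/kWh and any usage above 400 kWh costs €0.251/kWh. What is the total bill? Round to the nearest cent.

€92.86

Usage = 18 kWh/day × 31 days = 558 kWh
First 400 kWh × €0.133 = €53.20
Remaining 158 kWh × €0.251 = €39.66
Total = €92.86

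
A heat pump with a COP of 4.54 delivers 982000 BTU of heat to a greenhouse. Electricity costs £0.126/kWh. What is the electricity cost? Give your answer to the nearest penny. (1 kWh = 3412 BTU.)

Heat delivered = 982,000 BTU / 3412 = 287.8 kWh
Electrical input = 287.8 kWh / 4.54 = 63.39 kWh
Cost = 63.39 × £0.126/kWh = £7.99

£7.99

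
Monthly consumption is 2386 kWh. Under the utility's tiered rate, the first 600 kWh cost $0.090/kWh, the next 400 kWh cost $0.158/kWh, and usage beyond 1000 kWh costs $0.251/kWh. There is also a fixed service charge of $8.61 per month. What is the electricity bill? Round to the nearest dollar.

$474

First 600 kWh × $0.090 = $54.00
Next 400 kWh × $0.158 = $63.20
Remaining 1386 kWh × $0.251 = $347.89
Energy charge = $465.09; + service $8.61 = $473.70 ≈ $474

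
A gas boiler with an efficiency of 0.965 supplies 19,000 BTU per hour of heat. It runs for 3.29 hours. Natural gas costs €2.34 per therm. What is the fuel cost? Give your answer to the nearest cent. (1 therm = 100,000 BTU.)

€1.52

Heat delivered = 19,000 BTU/h × 3.29 h = 62,510 BTU
Gas input = 62,510 / 0.965 = 64,777 BTU
= 64,777 / 100,000 = 0.6478 therm
Cost = 0.6478 × €2.34/therm = €1.52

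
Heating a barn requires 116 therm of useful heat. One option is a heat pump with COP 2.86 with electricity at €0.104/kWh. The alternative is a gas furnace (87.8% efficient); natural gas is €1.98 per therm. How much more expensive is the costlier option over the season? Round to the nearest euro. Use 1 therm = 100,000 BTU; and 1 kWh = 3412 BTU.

Heat load = 116 therm × 100,000 = 11,600,000 BTU
Gas: input = 11,600,000 / 0.878 = 13,211,845 BTU = 132.1 therm → 132.1 × €1.98 = €261.59
Heat pump: 11,600,000 BTU / 3412 = 3,400 kWh heat; / 2.86 = 1,189 kWh in → × €0.104 = €123.63
Difference = |€261.59 − €123.63| = €137.97 ≈ €138

€138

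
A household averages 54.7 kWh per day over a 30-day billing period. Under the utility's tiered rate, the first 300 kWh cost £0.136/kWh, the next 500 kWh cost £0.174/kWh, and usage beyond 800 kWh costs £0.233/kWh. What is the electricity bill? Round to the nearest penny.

£323.75

Usage = 54.7 kWh/day × 30 days = 1641 kWh
First 300 kWh × £0.136 = £40.80
Next 500 kWh × £0.174 = £87.00
Remaining 841 kWh × £0.233 = £195.95
Total = £323.75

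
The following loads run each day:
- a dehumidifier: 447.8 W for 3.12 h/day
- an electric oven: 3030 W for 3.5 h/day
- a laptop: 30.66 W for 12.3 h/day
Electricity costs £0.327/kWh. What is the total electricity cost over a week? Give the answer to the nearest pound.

dehumidifier: 447.8 W × 3.12 h × 7 d = 9,780 Wh = 9.78 kWh
electric oven: 3030 W × 3.5 h × 7 d = 74,235 Wh = 74.23 kWh
laptop: 30.66 W × 12.3 h × 7 d = 2,640 Wh = 2.64 kWh
Total energy = 9.78 + 74.23 + 2.64 = 86.65 kWh
Cost = 86.65 kWh × £0.327 = £28.34 ≈ £28

£28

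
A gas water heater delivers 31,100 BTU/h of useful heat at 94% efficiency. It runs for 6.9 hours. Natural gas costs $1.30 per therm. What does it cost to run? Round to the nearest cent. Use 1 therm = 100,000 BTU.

$2.97

Heat delivered = 31,100 BTU/h × 6.9 h = 214,590 BTU
Gas input = 214,590 / 0.94 = 228,287 BTU
= 228,287 / 100,000 = 2.283 therm
Cost = 2.283 × $1.30/therm = $2.97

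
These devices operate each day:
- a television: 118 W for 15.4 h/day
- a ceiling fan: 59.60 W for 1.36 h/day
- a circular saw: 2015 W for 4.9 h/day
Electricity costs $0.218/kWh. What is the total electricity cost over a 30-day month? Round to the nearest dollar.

$77

television: 118 W × 15.4 h × 30 d = 54,516 Wh = 54.52 kWh
ceiling fan: 59.60 W × 1.36 h × 30 d = 2,432 Wh = 2.432 kWh
circular saw: 2015 W × 4.9 h × 30 d = 296,205 Wh = 296.2 kWh
Total energy = 54.52 + 2.432 + 296.2 = 353.2 kWh
Cost = 353.2 kWh × $0.218 = $76.99 ≈ $77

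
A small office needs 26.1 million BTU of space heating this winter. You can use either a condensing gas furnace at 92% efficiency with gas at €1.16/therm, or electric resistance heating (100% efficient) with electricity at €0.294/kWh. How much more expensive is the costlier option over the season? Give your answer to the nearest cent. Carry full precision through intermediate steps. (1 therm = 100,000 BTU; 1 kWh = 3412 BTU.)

Heat load = 26.1 × 10⁶ BTU = 26,100,000 BTU
Gas: input = 26,100,000 / 0.92 = 28,369,565 BTU = 283.7 therm → 283.7 × €1.16 = €329.09
Electric: 26,100,000 BTU / 3412 = 7,649 kWh → × €0.294 = €2,248.94
Difference = |€329.09 − €2,248.94| = €1,919.86

€1919.86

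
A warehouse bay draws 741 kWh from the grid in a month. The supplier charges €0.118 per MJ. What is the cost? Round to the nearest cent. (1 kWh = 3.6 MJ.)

€314.78

741 kWh × (3.6 MJ/kWh) = 2,668 MJ
Cost = 2,668 MJ × €0.118/MJ = €314.78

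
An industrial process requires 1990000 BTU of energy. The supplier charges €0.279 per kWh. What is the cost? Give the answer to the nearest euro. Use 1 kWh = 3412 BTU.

1990000 BTU × (0.00029308 kWh/BTU) = 583.2 kWh
Cost = 583.2 kWh × €0.279/kWh = €162.72 ≈ €163

€163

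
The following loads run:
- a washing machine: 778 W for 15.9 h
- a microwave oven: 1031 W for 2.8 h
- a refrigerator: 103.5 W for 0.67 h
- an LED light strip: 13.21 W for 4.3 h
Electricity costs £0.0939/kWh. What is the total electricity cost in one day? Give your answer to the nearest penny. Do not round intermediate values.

washing machine: 778 W × 15.9 h = 12,370 Wh = 12.37 kWh
microwave oven: 1031 W × 2.8 h = 2,887 Wh = 2.887 kWh
refrigerator: 103.5 W × 0.67 h = 69 Wh = 0.06935 kWh
LED light strip: 13.21 W × 4.3 h = 57 Wh = 0.0568 kWh
Total energy = 12.37 + 2.887 + 0.06935 + 0.0568 = 15.38 kWh
Cost = 15.38 kWh × £0.0939 = £1.44

£1.44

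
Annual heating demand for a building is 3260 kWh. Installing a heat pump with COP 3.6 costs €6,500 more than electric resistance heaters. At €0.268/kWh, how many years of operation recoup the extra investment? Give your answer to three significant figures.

Resistance: 3260 kWh × €0.268 = €873.68/yr
Heat pump: 3260 / 3.6 = 905.6 kWh in → × €0.268 = €242.69/yr
Annual savings = €630.99
Payback = €6,500 / €630.99 = 10.3 years

10.3 years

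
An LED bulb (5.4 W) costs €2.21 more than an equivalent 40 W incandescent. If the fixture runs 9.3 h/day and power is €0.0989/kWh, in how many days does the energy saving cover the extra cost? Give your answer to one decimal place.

Power saved = 40 − 5.4 = 34.6 W
Daily energy saved = 34.6 W × 9.3 h = 321.8 Wh = 0.32178 kWh
Daily savings = 0.32178 × €0.0989 = €0.0318
Payback = €2.21 / €0.0318 per day = 69.44 days

69.4 days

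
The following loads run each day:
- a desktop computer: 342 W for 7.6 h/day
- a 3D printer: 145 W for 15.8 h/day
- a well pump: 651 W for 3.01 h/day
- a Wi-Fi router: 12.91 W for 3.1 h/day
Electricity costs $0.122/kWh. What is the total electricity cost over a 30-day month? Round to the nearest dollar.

$25

desktop computer: 342 W × 7.6 h × 30 d = 77,976 Wh = 77.98 kWh
3D printer: 145 W × 15.8 h × 30 d = 68,730 Wh = 68.73 kWh
well pump: 651 W × 3.01 h × 30 d = 58,785 Wh = 58.79 kWh
Wi-Fi router: 12.91 W × 3.1 h × 30 d = 1,201 Wh = 1.201 kWh
Total energy = 77.98 + 68.73 + 58.79 + 1.201 = 206.7 kWh
Cost = 206.7 kWh × $0.122 = $25.22 ≈ $25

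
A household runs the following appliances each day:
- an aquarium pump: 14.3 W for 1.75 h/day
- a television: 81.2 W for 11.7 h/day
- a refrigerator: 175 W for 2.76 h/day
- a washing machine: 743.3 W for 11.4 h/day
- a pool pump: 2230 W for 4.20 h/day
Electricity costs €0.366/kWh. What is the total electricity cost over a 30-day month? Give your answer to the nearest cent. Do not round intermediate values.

aquarium pump: 14.3 W × 1.75 h × 30 d = 751 Wh = 0.7508 kWh
television: 81.2 W × 11.7 h × 30 d = 28,501 Wh = 28.5 kWh
refrigerator: 175 W × 2.76 h × 30 d = 14,490 Wh = 14.49 kWh
washing machine: 743.3 W × 11.4 h × 30 d = 254,209 Wh = 254.2 kWh
pool pump: 2230 W × 4.20 h × 30 d = 280,980 Wh = 281 kWh
Total energy = 0.7508 + 28.5 + 14.49 + 254.2 + 281 = 578.9 kWh
Cost = 578.9 kWh × €0.366 = €211.89

€211.89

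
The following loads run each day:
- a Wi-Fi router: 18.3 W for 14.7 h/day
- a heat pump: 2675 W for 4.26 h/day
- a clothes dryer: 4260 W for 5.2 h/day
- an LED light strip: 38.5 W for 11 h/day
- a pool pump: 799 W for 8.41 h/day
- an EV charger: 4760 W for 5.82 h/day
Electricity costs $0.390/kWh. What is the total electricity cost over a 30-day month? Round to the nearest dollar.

$803

Wi-Fi router: 18.3 W × 14.7 h × 30 d = 8,070 Wh = 8.07 kWh
heat pump: 2675 W × 4.26 h × 30 d = 341,865 Wh = 341.9 kWh
clothes dryer: 4260 W × 5.2 h × 30 d = 664,560 Wh = 664.6 kWh
LED light strip: 38.5 W × 11 h × 30 d = 12,705 Wh = 12.71 kWh
pool pump: 799 W × 8.41 h × 30 d = 201,588 Wh = 201.6 kWh
EV charger: 4760 W × 5.82 h × 30 d = 831,096 Wh = 831.1 kWh
Total energy = 8.07 + 341.9 + 664.6 + 12.71 + 201.6 + 831.1 = 2,060 kWh
Cost = 2,060 kWh × $0.390 = $803.35 ≈ $803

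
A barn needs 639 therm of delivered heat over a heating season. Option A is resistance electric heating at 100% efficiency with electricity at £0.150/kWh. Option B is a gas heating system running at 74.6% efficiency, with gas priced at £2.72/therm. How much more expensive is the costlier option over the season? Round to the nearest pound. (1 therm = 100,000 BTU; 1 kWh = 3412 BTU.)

Heat load = 639 therm × 100,000 = 63,900,000 BTU
Gas: input = 63,900,000 / 0.746 = 85,656,836 BTU = 856.6 therm → 856.6 × £2.72 = £2,329.87
Electric: 63,900,000 BTU / 3412 = 18,730 kWh → × £0.150 = £2,809.20
Difference = |£2,329.87 − £2,809.20| = £479.34 ≈ £479

£479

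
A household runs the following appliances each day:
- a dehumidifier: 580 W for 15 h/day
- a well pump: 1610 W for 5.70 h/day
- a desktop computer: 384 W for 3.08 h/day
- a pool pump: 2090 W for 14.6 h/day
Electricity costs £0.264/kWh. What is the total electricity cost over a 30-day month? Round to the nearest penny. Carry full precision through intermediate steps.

£392.62

dehumidifier: 580 W × 15 h × 30 d = 261,000 Wh = 261 kWh
well pump: 1610 W × 5.70 h × 30 d = 275,310 Wh = 275.3 kWh
desktop computer: 384 W × 3.08 h × 30 d = 35,482 Wh = 35.48 kWh
pool pump: 2090 W × 14.6 h × 30 d = 915,420 Wh = 915.4 kWh
Total energy = 261 + 275.3 + 35.48 + 915.4 = 1,487 kWh
Cost = 1,487 kWh × £0.264 = £392.62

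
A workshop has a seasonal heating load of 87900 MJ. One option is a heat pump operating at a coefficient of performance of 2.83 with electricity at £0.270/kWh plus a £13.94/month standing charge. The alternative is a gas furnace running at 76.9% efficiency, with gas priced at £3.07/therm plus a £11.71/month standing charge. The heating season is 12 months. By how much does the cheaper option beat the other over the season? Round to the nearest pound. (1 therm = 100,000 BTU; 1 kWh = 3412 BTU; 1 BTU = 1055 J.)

£970

Heat load = 87900 MJ = 87,900,000,000 J / 1055 = 83,317,536 BTU
Gas: input = 83,317,536 / 0.769 = 108,345,300 BTU = 1,083 therm → 1,083 × £3.07 = £3,326.20; + 12 × £11.71 standing = £3,466.72
Heat pump: 83,317,536 BTU / 3412 = 24,420 kWh heat; / 2.83 = 8,629 kWh in → × £0.270 = £2,329.73; + 12 × £13.94 standing = £2,497.01
Difference = |£3,466.72 − £2,497.01| = £969.72 ≈ £970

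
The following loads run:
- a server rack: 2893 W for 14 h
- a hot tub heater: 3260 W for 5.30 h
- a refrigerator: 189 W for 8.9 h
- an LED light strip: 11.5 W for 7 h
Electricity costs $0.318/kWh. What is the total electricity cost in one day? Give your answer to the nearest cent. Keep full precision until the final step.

$18.93

server rack: 2893 W × 14 h = 40,502 Wh = 40.5 kWh
hot tub heater: 3260 W × 5.30 h = 17,278 Wh = 17.28 kWh
refrigerator: 189 W × 8.9 h = 1,682 Wh = 1.682 kWh
LED light strip: 11.5 W × 7 h = 80 Wh = 0.0805 kWh
Total energy = 40.5 + 17.28 + 1.682 + 0.0805 = 59.54 kWh
Cost = 59.54 kWh × $0.318 = $18.93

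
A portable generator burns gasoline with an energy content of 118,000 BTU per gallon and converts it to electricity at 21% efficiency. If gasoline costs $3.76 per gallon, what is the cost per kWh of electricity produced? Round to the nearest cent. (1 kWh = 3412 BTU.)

Electrical output per gallon = 118,000 BTU × 0.21 / 3412 BTU/kWh = 7.263 kWh
Cost per kWh = $3.76 / 7.263 kWh = $0.518

$0.52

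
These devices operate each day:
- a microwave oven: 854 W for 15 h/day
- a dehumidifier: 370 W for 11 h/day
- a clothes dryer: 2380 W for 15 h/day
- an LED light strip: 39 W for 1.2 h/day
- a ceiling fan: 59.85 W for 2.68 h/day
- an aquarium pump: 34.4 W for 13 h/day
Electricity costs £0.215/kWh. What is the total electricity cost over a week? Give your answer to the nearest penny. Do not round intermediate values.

£80.12

microwave oven: 854 W × 15 h × 7 d = 89,670 Wh = 89.67 kWh
dehumidifier: 370 W × 11 h × 7 d = 28,490 Wh = 28.49 kWh
clothes dryer: 2380 W × 15 h × 7 d = 249,900 Wh = 249.9 kWh
LED light strip: 39 W × 1.2 h × 7 d = 328 Wh = 0.3276 kWh
ceiling fan: 59.85 W × 2.68 h × 7 d = 1,123 Wh = 1.123 kWh
aquarium pump: 34.4 W × 13 h × 7 d = 3,130 Wh = 3.13 kWh
Total energy = 89.67 + 28.49 + 249.9 + 0.3276 + 1.123 + 3.13 = 372.6 kWh
Cost = 372.6 kWh × £0.215 = £80.12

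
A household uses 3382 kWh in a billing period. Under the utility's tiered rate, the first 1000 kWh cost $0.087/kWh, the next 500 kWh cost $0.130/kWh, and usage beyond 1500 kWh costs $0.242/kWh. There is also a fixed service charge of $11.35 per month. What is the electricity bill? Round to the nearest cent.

$618.79

First 1000 kWh × $0.087 = $87.00
Next 500 kWh × $0.130 = $65.00
Remaining 1882 kWh × $0.242 = $455.44
Energy charge = $607.44; + service $11.35 = $618.79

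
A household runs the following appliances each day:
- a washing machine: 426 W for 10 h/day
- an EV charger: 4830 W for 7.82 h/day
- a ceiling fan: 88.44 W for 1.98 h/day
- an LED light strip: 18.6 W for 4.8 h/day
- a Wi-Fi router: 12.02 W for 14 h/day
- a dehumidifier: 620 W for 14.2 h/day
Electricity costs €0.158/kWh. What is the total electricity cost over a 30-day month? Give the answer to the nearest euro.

€243

washing machine: 426 W × 10 h × 30 d = 127,800 Wh = 127.8 kWh
EV charger: 4830 W × 7.82 h × 30 d = 1,133,118 Wh = 1,133 kWh
ceiling fan: 88.44 W × 1.98 h × 30 d = 5,253 Wh = 5.253 kWh
LED light strip: 18.6 W × 4.8 h × 30 d = 2,678 Wh = 2.678 kWh
Wi-Fi router: 12.02 W × 14 h × 30 d = 5,048 Wh = 5.048 kWh
dehumidifier: 620 W × 14.2 h × 30 d = 264,120 Wh = 264.1 kWh
Total energy = 127.8 + 1,133 + 5.253 + 2.678 + 5.048 + 264.1 = 1,538 kWh
Cost = 1,538 kWh × €0.158 = €243.01 ≈ €243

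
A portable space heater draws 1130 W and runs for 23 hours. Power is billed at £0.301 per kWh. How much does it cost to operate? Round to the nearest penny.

Energy = 1130 W × 23 h = 25,990 Wh = 25.99 kWh
Cost = 25.99 kWh × £0.301/kWh = £7.82

£7.82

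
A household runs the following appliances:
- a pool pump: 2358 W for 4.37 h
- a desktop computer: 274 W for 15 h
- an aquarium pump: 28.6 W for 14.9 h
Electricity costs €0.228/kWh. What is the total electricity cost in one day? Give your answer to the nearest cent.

pool pump: 2358 W × 4.37 h = 10,304 Wh = 10.3 kWh
desktop computer: 274 W × 15 h = 4,110 Wh = 4.11 kWh
aquarium pump: 28.6 W × 14.9 h = 426 Wh = 0.4261 kWh
Total energy = 10.3 + 4.11 + 0.4261 = 14.84 kWh
Cost = 14.84 kWh × €0.228 = €3.38

€3.38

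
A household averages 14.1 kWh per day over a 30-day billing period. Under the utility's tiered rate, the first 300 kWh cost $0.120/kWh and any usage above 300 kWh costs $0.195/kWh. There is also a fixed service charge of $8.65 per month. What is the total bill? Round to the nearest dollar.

Usage = 14.1 kWh/day × 30 days = 423 kWh
First 300 kWh × $0.120 = $36.00
Remaining 123 kWh × $0.195 = $23.98
Energy charge = $59.98; + service $8.65 = $68.64 ≈ $69

$69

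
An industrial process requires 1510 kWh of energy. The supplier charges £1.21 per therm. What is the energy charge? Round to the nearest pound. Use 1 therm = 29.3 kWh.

1510 kWh × (0.03413 therm/kWh) = 51.54 therm
Cost = 51.54 therm × £1.21/therm = £62.36 ≈ £62

£62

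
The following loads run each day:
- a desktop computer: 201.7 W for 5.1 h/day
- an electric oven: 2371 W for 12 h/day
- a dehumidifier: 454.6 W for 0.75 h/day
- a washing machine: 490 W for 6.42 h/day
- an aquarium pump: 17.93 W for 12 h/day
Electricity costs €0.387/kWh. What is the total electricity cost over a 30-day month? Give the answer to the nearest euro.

desktop computer: 201.7 W × 5.1 h × 30 d = 30,860 Wh = 30.86 kWh
electric oven: 2371 W × 12 h × 30 d = 853,560 Wh = 853.6 kWh
dehumidifier: 454.6 W × 0.75 h × 30 d = 10,229 Wh = 10.23 kWh
washing machine: 490 W × 6.42 h × 30 d = 94,374 Wh = 94.37 kWh
aquarium pump: 17.93 W × 12 h × 30 d = 6,455 Wh = 6.455 kWh
Total energy = 30.86 + 853.6 + 10.23 + 94.37 + 6.455 = 995.5 kWh
Cost = 995.5 kWh × €0.387 = €385.25 ≈ €385

€385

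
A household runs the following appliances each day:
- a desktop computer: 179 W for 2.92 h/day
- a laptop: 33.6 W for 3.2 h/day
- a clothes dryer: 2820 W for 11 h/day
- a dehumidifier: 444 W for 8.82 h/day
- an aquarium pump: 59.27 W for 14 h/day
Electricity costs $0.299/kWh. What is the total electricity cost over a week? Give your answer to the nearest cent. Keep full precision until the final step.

desktop computer: 179 W × 2.92 h × 7 d = 3,659 Wh = 3.659 kWh
laptop: 33.6 W × 3.2 h × 7 d = 753 Wh = 0.7526 kWh
clothes dryer: 2820 W × 11 h × 7 d = 217,140 Wh = 217.1 kWh
dehumidifier: 444 W × 8.82 h × 7 d = 27,413 Wh = 27.41 kWh
aquarium pump: 59.27 W × 14 h × 7 d = 5,808 Wh = 5.808 kWh
Total energy = 3.659 + 0.7526 + 217.1 + 27.41 + 5.808 = 254.8 kWh
Cost = 254.8 kWh × $0.299 = $76.18

$76.18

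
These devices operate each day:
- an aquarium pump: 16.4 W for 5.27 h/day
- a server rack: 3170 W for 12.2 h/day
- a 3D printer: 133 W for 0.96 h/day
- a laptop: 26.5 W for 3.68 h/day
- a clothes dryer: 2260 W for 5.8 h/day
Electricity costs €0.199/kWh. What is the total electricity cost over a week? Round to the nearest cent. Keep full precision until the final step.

€72.57

aquarium pump: 16.4 W × 5.27 h × 7 d = 605 Wh = 0.605 kWh
server rack: 3170 W × 12.2 h × 7 d = 270,718 Wh = 270.7 kWh
3D printer: 133 W × 0.96 h × 7 d = 894 Wh = 0.8938 kWh
laptop: 26.5 W × 3.68 h × 7 d = 683 Wh = 0.6826 kWh
clothes dryer: 2260 W × 5.8 h × 7 d = 91,756 Wh = 91.76 kWh
Total energy = 0.605 + 270.7 + 0.8938 + 0.6826 + 91.76 = 364.7 kWh
Cost = 364.7 kWh × €0.199 = €72.57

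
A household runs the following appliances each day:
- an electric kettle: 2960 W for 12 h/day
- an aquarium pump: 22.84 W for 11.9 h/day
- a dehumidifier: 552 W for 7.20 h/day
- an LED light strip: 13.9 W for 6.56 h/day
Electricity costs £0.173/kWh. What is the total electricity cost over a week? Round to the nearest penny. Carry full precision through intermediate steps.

electric kettle: 2960 W × 12 h × 7 d = 248,640 Wh = 248.6 kWh
aquarium pump: 22.84 W × 11.9 h × 7 d = 1,903 Wh = 1.903 kWh
dehumidifier: 552 W × 7.20 h × 7 d = 27,821 Wh = 27.82 kWh
LED light strip: 13.9 W × 6.56 h × 7 d = 638 Wh = 0.6383 kWh
Total energy = 248.6 + 1.903 + 27.82 + 0.6383 = 279 kWh
Cost = 279 kWh × £0.173 = £48.27

£48.27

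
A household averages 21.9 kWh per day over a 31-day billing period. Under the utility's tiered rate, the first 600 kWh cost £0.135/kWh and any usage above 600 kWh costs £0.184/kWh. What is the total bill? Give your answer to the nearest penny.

Usage = 21.9 kWh/day × 31 days = 678.9 kWh
First 600 kWh × £0.135 = £81.00
Remaining 78.9 kWh × £0.184 = £14.52
Total = £95.52

£95.52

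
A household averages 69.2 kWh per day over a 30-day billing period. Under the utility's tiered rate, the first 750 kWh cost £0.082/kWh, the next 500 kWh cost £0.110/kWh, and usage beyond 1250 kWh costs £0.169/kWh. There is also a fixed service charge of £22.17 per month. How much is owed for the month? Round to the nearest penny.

£278.26

Usage = 69.2 kWh/day × 30 days = 2076 kWh
First 750 kWh × £0.082 = £61.50
Next 500 kWh × £0.110 = £55.00
Remaining 826 kWh × £0.169 = £139.59
Energy charge = £256.09; + service £22.17 = £278.26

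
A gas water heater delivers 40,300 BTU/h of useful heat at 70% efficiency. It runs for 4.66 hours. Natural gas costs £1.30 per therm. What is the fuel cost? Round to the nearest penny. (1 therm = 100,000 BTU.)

£3.49

Heat delivered = 40,300 BTU/h × 4.66 h = 187,798 BTU
Gas input = 187,798 / 0.70 = 268,283 BTU
= 268,283 / 100,000 = 2.683 therm
Cost = 2.683 × £1.30/therm = £3.49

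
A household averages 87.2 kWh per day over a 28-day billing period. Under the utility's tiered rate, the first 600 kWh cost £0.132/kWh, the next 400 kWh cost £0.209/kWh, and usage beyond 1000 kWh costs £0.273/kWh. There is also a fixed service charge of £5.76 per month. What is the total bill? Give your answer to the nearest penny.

£562.12

Usage = 87.2 kWh/day × 28 days = 2441.6 kWh
First 600 kWh × £0.132 = £79.20
Next 400 kWh × £0.209 = £83.60
Remaining 1441.6 kWh × £0.273 = £393.56
Energy charge = £556.36; + service £5.76 = £562.12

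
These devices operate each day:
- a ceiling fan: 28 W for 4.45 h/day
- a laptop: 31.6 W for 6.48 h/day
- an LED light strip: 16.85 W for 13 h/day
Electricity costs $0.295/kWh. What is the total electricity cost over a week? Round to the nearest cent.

$1.13

ceiling fan: 28 W × 4.45 h × 7 d = 872 Wh = 0.8722 kWh
laptop: 31.6 W × 6.48 h × 7 d = 1,433 Wh = 1.433 kWh
LED light strip: 16.85 W × 13 h × 7 d = 1,533 Wh = 1.533 kWh
Total energy = 0.8722 + 1.433 + 1.533 = 3.839 kWh
Cost = 3.839 kWh × $0.295 = $1.13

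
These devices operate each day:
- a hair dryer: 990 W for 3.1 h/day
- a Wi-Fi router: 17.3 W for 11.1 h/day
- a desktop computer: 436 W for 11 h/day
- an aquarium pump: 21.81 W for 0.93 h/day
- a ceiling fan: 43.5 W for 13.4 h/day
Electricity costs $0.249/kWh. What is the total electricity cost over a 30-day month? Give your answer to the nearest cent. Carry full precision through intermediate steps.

$64.69

hair dryer: 990 W × 3.1 h × 30 d = 92,070 Wh = 92.07 kWh
Wi-Fi router: 17.3 W × 11.1 h × 30 d = 5,761 Wh = 5.761 kWh
desktop computer: 436 W × 11 h × 30 d = 143,880 Wh = 143.9 kWh
aquarium pump: 21.81 W × 0.93 h × 30 d = 608 Wh = 0.6085 kWh
ceiling fan: 43.5 W × 13.4 h × 30 d = 17,487 Wh = 17.49 kWh
Total energy = 92.07 + 5.761 + 143.9 + 0.6085 + 17.49 = 259.8 kWh
Cost = 259.8 kWh × $0.249 = $64.69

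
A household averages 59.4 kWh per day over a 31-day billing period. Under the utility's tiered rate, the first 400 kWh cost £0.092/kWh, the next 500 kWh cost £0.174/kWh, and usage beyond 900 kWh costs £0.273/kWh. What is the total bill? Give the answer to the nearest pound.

Usage = 59.4 kWh/day × 31 days = 1841.4 kWh
First 400 kWh × £0.092 = £36.80
Next 500 kWh × £0.174 = £87.00
Remaining 941.4 kWh × £0.273 = £257.00
Total = £380.80 ≈ £381

£381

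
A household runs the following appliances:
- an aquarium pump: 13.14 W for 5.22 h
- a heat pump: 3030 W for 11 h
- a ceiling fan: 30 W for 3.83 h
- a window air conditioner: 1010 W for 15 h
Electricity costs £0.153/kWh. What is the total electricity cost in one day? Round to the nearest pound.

£7

aquarium pump: 13.14 W × 5.22 h = 69 Wh = 0.06859 kWh
heat pump: 3030 W × 11 h = 33,330 Wh = 33.33 kWh
ceiling fan: 30 W × 3.83 h = 115 Wh = 0.1149 kWh
window air conditioner: 1010 W × 15 h = 15,150 Wh = 15.15 kWh
Total energy = 0.06859 + 33.33 + 0.1149 + 15.15 = 48.66 kWh
Cost = 48.66 kWh × £0.153 = £7.45 ≈ £7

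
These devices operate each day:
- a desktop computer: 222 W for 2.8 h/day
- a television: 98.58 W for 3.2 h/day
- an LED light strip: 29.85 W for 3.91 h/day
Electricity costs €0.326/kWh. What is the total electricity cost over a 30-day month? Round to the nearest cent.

€10.31

desktop computer: 222 W × 2.8 h × 30 d = 18,648 Wh = 18.65 kWh
television: 98.58 W × 3.2 h × 30 d = 9,464 Wh = 9.464 kWh
LED light strip: 29.85 W × 3.91 h × 30 d = 3,501 Wh = 3.501 kWh
Total energy = 18.65 + 9.464 + 3.501 = 31.61 kWh
Cost = 31.61 kWh × €0.326 = €10.31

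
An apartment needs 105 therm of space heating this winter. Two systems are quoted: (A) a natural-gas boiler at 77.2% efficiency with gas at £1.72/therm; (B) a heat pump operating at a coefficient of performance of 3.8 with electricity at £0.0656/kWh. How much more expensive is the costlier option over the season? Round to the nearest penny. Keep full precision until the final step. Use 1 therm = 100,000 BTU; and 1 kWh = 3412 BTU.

Heat load = 105 therm × 100,000 = 10,500,000 BTU
Gas: input = 10,500,000 / 0.772 = 13,601,036 BTU = 136 therm → 136 × £1.72 = £233.94
Heat pump: 10,500,000 BTU / 3412 = 3,077 kWh heat; / 3.8 = 809.8 kWh in → × £0.0656 = £53.13
Difference = |£233.94 − £53.13| = £180.81

£180.81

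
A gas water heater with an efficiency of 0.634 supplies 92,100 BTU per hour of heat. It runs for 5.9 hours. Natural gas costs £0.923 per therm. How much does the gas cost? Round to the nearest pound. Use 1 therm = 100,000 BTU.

£8

Heat delivered = 92,100 BTU/h × 5.9 h = 543,390 BTU
Gas input = 543,390 / 0.634 = 857,082 BTU
= 857,082 / 100,000 = 8.571 therm
Cost = 8.571 × £0.923/therm = £7.91 ≈ £8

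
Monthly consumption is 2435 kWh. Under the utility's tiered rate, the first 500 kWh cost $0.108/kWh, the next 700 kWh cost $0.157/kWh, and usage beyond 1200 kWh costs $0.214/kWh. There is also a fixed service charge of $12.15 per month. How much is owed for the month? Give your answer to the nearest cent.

First 500 kWh × $0.108 = $54.00
Next 700 kWh × $0.157 = $109.90
Remaining 1235 kWh × $0.214 = $264.29
Energy charge = $428.19; + service $12.15 = $440.34

$440.34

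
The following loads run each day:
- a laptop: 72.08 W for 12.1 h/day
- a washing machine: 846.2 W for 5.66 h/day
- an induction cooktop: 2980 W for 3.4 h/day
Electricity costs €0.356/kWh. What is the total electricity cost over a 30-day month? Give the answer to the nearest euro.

laptop: 72.08 W × 12.1 h × 30 d = 26,165 Wh = 26.17 kWh
washing machine: 846.2 W × 5.66 h × 30 d = 143,685 Wh = 143.7 kWh
induction cooktop: 2980 W × 3.4 h × 30 d = 303,960 Wh = 304 kWh
Total energy = 26.17 + 143.7 + 304 = 473.8 kWh
Cost = 473.8 kWh × €0.356 = €168.68 ≈ €169

€169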